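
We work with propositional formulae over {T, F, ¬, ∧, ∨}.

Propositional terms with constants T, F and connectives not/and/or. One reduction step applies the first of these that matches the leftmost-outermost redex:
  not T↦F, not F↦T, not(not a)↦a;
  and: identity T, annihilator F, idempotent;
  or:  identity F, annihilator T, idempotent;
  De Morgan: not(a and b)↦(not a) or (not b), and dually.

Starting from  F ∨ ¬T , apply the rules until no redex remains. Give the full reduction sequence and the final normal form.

Answer: normal form = F  (in 2 steps)

Working:
  start: F ∨ ¬T
  [1] ¬T
  [2] F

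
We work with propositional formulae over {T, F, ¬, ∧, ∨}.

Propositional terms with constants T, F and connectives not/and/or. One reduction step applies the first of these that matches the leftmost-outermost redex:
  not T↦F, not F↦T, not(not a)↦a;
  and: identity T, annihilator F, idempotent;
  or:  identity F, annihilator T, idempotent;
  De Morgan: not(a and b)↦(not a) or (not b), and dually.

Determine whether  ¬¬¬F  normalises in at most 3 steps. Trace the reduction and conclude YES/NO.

Answer: YES — reaches normal form T in 2 ≤ 3 steps

Reduction:
  start: ¬¬¬F
  step 1: ¬F
  step 2: T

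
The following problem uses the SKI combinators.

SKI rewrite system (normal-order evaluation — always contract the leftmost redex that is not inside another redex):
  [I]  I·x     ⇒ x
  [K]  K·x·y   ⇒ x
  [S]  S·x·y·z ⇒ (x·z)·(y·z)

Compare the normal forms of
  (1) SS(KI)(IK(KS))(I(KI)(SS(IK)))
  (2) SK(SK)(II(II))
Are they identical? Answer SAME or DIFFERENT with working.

Term A:
  start: SS(KI)(IK(KS))(I(KI)(SS(IK)))
  [1] S(IK(KS))(KI(IK(KS)))(I(KI)(SS(IK)))
  [2] IK(KS)(I(KI)(SS(IK)))(KI(IK(KS))(I(KI)(SS(IK))))
  [3] K(KS)(I(KI)(SS(IK)))(KI(IK(KS))(I(KI)(SS(IK))))
  [4] KS(KI(IK(KS))(I(KI)(SS(IK))))
  [5] S

Term B:
  start: SK(SK)(II(II))
  [1] K(II(II))(SK(II(II)))
  [2] II(II)
  [3] I(II)
  [4] II
  [5] I

Answer: DIFFERENT — A ⇓ S, B ⇓ I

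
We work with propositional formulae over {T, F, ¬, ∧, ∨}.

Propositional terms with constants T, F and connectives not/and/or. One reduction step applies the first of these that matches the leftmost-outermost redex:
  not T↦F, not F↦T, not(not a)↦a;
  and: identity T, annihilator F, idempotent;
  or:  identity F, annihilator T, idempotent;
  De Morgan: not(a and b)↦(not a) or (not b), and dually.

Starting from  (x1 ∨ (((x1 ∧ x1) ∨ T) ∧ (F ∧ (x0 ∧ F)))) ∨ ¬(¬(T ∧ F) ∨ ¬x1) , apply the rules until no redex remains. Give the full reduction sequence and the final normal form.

  start: (x1 ∨ (((x1 ∧ x1) ∨ T) ∧ (F ∧ (x0 ∧ F)))) ∨ ¬(¬(T ∧ F) ∨ ¬x1)
  step 1: (x1 ∨ (T ∧ (F ∧ (x0 ∧ F)))) ∨ ¬(¬(T ∧ F) ∨ ¬x1)
  step 2: (x1 ∨ (F ∧ (x0 ∧ F))) ∨ ¬(¬(T ∧ F) ∨ ¬x1)
  step 3: (x1 ∨ F) ∨ ¬(¬(T ∧ F) ∨ ¬x1)
  step 4: x1 ∨ ¬(¬(T ∧ F) ∨ ¬x1)
  step 5: x1 ∨ (¬¬(T ∧ F) ∧ ¬¬x1)
  step 6: x1 ∨ ((T ∧ F) ∧ ¬¬x1)
  step 7: x1 ∨ (F ∧ ¬¬x1)
  step 8: x1 ∨ F
  step 9: x1

Answer: normal form = x1  (in 9 steps)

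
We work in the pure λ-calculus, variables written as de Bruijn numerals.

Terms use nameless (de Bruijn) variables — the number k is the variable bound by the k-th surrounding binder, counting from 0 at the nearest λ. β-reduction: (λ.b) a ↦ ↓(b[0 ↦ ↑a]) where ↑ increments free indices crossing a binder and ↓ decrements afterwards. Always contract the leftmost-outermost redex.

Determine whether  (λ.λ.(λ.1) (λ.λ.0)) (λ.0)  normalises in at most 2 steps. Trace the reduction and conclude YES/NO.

  start: (λ.λ.(λ.1) (λ.λ.0)) (λ.0)
  →1  λ.(λ.1) (λ.λ.0)
  →2  λ.0

Answer: YES — reaches normal form λ.0 in 2 ≤ 2 steps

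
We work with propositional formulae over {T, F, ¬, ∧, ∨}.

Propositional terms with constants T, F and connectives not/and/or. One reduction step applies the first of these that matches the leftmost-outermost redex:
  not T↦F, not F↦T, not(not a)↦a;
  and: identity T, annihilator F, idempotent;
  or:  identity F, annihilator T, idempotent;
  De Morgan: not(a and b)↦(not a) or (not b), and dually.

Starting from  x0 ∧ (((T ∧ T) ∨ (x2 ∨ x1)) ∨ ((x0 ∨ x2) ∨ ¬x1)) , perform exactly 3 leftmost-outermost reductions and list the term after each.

Answer: after 3 steps: x0 ∧ T

Derivation:
  start: x0 ∧ (((T ∧ T) ∨ (x2 ∨ x1)) ∨ ((x0 ∨ x2) ∨ ¬x1))
  step 1: x0 ∧ ((T ∨ (x2 ∨ x1)) ∨ ((x0 ∨ x2) ∨ ¬x1))
  step 2: x0 ∧ (T ∨ ((x0 ∨ x2) ∨ ¬x1))
  step 3: x0 ∧ T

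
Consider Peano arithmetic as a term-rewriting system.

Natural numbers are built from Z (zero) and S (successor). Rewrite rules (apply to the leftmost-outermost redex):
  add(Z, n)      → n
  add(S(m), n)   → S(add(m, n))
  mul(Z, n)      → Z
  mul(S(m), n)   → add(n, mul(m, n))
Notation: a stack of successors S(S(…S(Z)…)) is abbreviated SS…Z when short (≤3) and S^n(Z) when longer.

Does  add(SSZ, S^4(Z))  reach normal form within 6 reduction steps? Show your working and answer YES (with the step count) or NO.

  start: add(SSZ, S^4(Z))
  →1  S(add(SZ, S^4(Z)))
  →2  S(S(add(Z, S^4(Z))))
  →3  S^6(Z)

Answer: YES — reaches normal form S^6(Z) in 3 ≤ 6 steps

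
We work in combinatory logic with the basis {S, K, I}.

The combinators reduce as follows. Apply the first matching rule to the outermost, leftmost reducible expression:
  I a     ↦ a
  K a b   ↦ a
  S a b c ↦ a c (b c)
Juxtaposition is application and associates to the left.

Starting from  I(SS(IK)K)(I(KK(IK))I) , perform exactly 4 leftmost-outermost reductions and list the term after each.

Answer: after 4 steps: I(KK(IK))I

Working:
  start: I(SS(IK)K)(I(KK(IK))I)
  [1] SS(IK)K(I(KK(IK))I)
  [2] SK(IKK)(I(KK(IK))I)
  [3] K(I(KK(IK))I)(IKK(I(KK(IK))I))
  [4] I(KK(IK))I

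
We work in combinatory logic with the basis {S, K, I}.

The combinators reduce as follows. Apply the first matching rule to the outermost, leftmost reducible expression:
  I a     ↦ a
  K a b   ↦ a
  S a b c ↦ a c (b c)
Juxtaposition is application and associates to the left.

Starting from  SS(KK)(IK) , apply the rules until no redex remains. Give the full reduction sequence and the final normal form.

  start: SS(KK)(IK)
  [1] S(IK)(KK(IK))
  [2] SK(KK(IK))
  [3] SKK

Answer: normal form = SKK  (in 3 steps)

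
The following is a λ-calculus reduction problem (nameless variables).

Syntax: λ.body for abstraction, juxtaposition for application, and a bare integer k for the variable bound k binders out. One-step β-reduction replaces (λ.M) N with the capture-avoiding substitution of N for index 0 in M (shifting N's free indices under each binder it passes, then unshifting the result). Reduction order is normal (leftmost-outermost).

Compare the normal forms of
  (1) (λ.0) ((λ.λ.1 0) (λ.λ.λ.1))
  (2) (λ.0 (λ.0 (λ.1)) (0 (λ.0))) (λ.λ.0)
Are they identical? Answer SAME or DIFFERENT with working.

Answer: DIFFERENT — A ⇓ λ.λ.λ.1, B ⇓ λ.0

Reduction:
Term A:
  start: (λ.0) ((λ.λ.1 0) (λ.λ.λ.1))
  [1] (λ.λ.1 0) (λ.λ.λ.1)
  [2] λ.(λ.λ.λ.1) 0
  [3] λ.λ.λ.1

Term B:
  start: (λ.0 (λ.0 (λ.1)) (0 (λ.0))) (λ.λ.0)
  [1] (λ.λ.0) (λ.0 (λ.1)) ((λ.λ.0) (λ.0))
  [2] (λ.0) ((λ.λ.0) (λ.0))
  [3] (λ.λ.0) (λ.0)
  [4] λ.0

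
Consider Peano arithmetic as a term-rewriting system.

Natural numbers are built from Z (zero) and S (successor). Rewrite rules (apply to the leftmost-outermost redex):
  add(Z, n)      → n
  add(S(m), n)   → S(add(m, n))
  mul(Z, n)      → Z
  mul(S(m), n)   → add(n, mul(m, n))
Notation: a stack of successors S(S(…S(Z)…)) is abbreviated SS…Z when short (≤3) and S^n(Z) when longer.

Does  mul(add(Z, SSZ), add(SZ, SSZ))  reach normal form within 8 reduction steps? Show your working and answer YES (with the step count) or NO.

Answer: NO — after 8 steps the term is S(S(S(mul(SZ, add(SZ, SSZ))))), not yet normal

Reduction:
  start: mul(add(Z, SSZ), add(SZ, SSZ))
  [1] mul(SSZ, add(SZ, SSZ))
  [2] add(add(SZ, SSZ), mul(SZ, add(SZ, SSZ)))
  [3] add(S(add(Z, SSZ)), mul(SZ, add(SZ, SSZ)))
  [4] S(add(add(Z, SSZ), mul(SZ, add(SZ, SSZ))))
  [5] S(add(SSZ, mul(SZ, add(SZ, SSZ))))
  [6] S(S(add(SZ, mul(SZ, add(SZ, SSZ)))))
  [7] S(S(S(add(Z, mul(SZ, add(SZ, SSZ))))))
  [8] S(S(S(mul(SZ, add(SZ, SSZ)))))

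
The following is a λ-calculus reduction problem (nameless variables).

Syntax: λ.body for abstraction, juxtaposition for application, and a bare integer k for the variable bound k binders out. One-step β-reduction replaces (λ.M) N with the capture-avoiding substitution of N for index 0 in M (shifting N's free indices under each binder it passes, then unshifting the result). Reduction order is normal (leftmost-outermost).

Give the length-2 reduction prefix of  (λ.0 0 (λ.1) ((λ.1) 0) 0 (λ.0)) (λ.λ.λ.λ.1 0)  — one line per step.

Answer: after 2 steps: (λ.λ.λ.1 0) (λ.λ.λ.λ.λ.1 0) ((λ.λ.λ.λ.λ.1 0) (λ.λ.λ.λ.1 0)) (λ.λ.λ.λ.1 0) (λ.0)

Derivation:
  start: (λ.0 0 (λ.1) ((λ.1) 0) 0 (λ.0)) (λ.λ.λ.λ.1 0)
  [1] (λ.λ.λ.λ.1 0) (λ.λ.λ.λ.1 0) (λ.λ.λ.λ.λ.1 0) ((λ.λ.λ.λ.λ.1 0) (λ.λ.λ.λ.1 0)) (λ.λ.λ.λ.1 0) (λ.0)
  [2] (λ.λ.λ.1 0) (λ.λ.λ.λ.λ.1 0) ((λ.λ.λ.λ.λ.1 0) (λ.λ.λ.λ.1 0)) (λ.λ.λ.λ.1 0) (λ.0)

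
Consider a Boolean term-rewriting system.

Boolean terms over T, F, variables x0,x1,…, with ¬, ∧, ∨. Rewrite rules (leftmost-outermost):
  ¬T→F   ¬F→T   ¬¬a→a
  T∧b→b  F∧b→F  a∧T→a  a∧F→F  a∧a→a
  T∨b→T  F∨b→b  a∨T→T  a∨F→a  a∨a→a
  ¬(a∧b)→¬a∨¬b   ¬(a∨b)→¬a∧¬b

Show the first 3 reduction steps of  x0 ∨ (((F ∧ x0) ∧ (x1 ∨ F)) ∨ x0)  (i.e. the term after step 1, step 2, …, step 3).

Answer: after 3 steps: x0 ∨ x0

Derivation:
  start: x0 ∨ (((F ∧ x0) ∧ (x1 ∨ F)) ∨ x0)
  [1] x0 ∨ ((F ∧ (x1 ∨ F)) ∨ x0)
  [2] x0 ∨ (F ∨ x0)
  [3] x0 ∨ x0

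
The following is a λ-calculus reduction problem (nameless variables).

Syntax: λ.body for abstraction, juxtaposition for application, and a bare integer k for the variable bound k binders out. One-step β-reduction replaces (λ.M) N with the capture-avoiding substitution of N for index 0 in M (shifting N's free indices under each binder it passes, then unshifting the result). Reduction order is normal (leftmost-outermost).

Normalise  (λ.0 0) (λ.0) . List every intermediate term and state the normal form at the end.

  start: (λ.0 0) (λ.0)
  →1  (λ.0) (λ.0)
  →2  λ.0

Answer: normal form = λ.0  (in 2 steps)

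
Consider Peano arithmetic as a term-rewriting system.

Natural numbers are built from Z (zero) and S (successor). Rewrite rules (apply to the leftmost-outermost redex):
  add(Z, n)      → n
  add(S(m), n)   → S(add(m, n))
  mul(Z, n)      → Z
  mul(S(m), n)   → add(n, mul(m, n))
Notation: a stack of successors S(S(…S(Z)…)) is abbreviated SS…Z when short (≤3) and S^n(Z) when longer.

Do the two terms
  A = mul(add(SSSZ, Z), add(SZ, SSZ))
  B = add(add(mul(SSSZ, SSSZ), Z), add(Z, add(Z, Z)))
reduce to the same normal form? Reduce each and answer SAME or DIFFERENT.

Term A:
  start: mul(add(SSSZ, Z), add(SZ, SSZ))
  →1  mul(S(add(SSZ, Z)), add(SZ, SSZ))
  →2  add(add(SZ, SSZ), mul(add(SSZ, Z), add(SZ, SSZ)))
  →3  add(S(add(Z, SSZ)), mul(add(SSZ, Z), add(SZ, SSZ)))
  →4  S(add(add(Z, SSZ), mul(add(SSZ, Z), add(SZ, SSZ))))
  →5  S(add(SSZ, mul(add(SSZ, Z), add(SZ, SSZ))))
  →6  S(S(add(SZ, mul(add(SSZ, Z), add(SZ, SSZ)))))
  →7  S(S(S(add(Z, mul(add(SSZ, Z), add(SZ, SSZ))))))
  →8  S(S(S(mul(add(SSZ, Z), add(SZ, SSZ)))))
  →9  S(S(S(mul(S(add(SZ, Z)), add(SZ, SSZ)))))
  →10  S(S(S(add(add(SZ, SSZ), mul(add(SZ, Z), add(SZ, SSZ))))))
  →11  S(S(S(add(S(add(Z, SSZ)), mul(add(SZ, Z), add(SZ, SSZ))))))
  →12  S(S(S(S(add(add(Z, SSZ), mul(add(SZ, Z), add(SZ, SSZ)))))))
  →13  S(S(S(S(add(SSZ, mul(add(SZ, Z), add(SZ, SSZ)))))))
  →14  S(S(S(S(S(add(SZ, mul(add(SZ, Z), add(SZ, SSZ))))))))
  →15  S(S(S(S(S(S(add(Z, mul(add(SZ, Z), add(SZ, SSZ)))))))))
  →16  S(S(S(S(S(S(mul(add(SZ, Z), add(SZ, SSZ))))))))
  →17  S(S(S(S(S(S(mul(S(add(Z, Z)), add(SZ, SSZ))))))))
  →18  S(S(S(S(S(S(add(add(SZ, SSZ), mul(add(Z, Z), add(SZ, SSZ)))))))))
  →19  S(S(S(S(S(S(add(S(add(Z, SSZ)), mul(add(Z, Z), add(SZ, SSZ)))))))))
  →20  S(S(S(S(S(S(S(add(add(Z, SSZ), mul(add(Z, Z), add(SZ, SSZ))))))))))
  →21  S(S(S(S(S(S(S(add(SSZ, mul(add(Z, Z), add(SZ, SSZ))))))))))
  →22  S(S(S(S(S(S(S(S(add(SZ, mul(add(Z, Z), add(SZ, SSZ)))))))))))
  →23  S(S(S(S(S(S(S(S(S(add(Z, mul(add(Z, Z), add(SZ, SSZ))))))))))))
  →24  S(S(S(S(S(S(S(S(S(mul(add(Z, Z), add(SZ, SSZ)))))))))))
  →25  S(S(S(S(S(S(S(S(S(mul(Z, add(SZ, SSZ)))))))))))
  →26  S^9(Z)

Term B:
  start: add(add(mul(SSSZ, SSSZ), Z), add(Z, add(Z, Z)))
  →1  add(add(add(SSSZ, mul(SSZ, SSSZ)), Z), add(Z, add(Z, Z)))
  →2  add(add(S(add(SSZ, mul(SSZ, SSSZ))), Z), add(Z, add(Z, Z)))
  →3  add(S(add(add(SSZ, mul(SSZ, SSSZ)), Z)), add(Z, add(Z, Z)))
  →4  S(add(add(add(SSZ, mul(SSZ, SSSZ)), Z), add(Z, add(Z, Z))))
  →5  S(add(add(S(add(SZ, mul(SSZ, SSSZ))), Z), add(Z, add(Z, Z))))
  →6  S(add(S(add(add(SZ, mul(SSZ, SSSZ)), Z)), add(Z, add(Z, Z))))
  →7  S(S(add(add(add(SZ, mul(SSZ, SSSZ)), Z), add(Z, add(Z, Z)))))
  →8  S(S(add(add(S(add(Z, mul(SSZ, SSSZ))), Z), add(Z, add(Z, Z)))))
  →9  S(S(add(S(add(add(Z, mul(SSZ, SSSZ)), Z)), add(Z, add(Z, Z)))))
  →10  S(S(S(add(add(add(Z, mul(SSZ, SSSZ)), Z), add(Z, add(Z, Z))))))
  →11  S(S(S(add(add(mul(SSZ, SSSZ), Z), add(Z, add(Z, Z))))))
  →12  S(S(S(add(add(add(SSSZ, mul(SZ, SSSZ)), Z), add(Z, add(Z, Z))))))
  →13  S(S(S(add(add(S(add(SSZ, mul(SZ, SSSZ))), Z), add(Z, add(Z, Z))))))
  →14  S(S(S(add(S(add(add(SSZ, mul(SZ, SSSZ)), Z)), add(Z, add(Z, Z))))))
  →15  S(S(S(S(add(add(add(SSZ, mul(SZ, SSSZ)), Z), add(Z, add(Z, Z)))))))
  →16  S(S(S(S(add(add(S(add(SZ, mul(SZ, SSSZ))), Z), add(Z, add(Z, Z)))))))
  →17  S(S(S(S(add(S(add(add(SZ, mul(SZ, SSSZ)), Z)), add(Z, add(Z, Z)))))))
  →18  S(S(S(S(S(add(add(add(SZ, mul(SZ, SSSZ)), Z), add(Z, add(Z, Z))))))))
  →19  S(S(S(S(S(add(add(S(add(Z, mul(SZ, SSSZ))), Z), add(Z, add(Z, Z))))))))
  →20  S(S(S(S(S(add(S(add(add(Z, mul(SZ, SSSZ)), Z)), add(Z, add(Z, Z))))))))
  →21  S(S(S(S(S(S(add(add(add(Z, mul(SZ, SSSZ)), Z), add(Z, add(Z, Z)))))))))
  →22  S(S(S(S(S(S(add(add(mul(SZ, SSSZ), Z), add(Z, add(Z, Z)))))))))
  →23  S(S(S(S(S(S(add(add(add(SSSZ, mul(Z, SSSZ)), Z), add(Z, add(Z, Z)))))))))
  →24  S(S(S(S(S(S(add(add(S(add(SSZ, mul(Z, SSSZ))), Z), add(Z, add(Z, Z)))))))))
  →25  S(S(S(S(S(S(add(S(add(add(SSZ, mul(Z, SSSZ)), Z)), add(Z, add(Z, Z)))))))))
  →26  S(S(S(S(S(S(S(add(add(add(SSZ, mul(Z, SSSZ)), Z), add(Z, add(Z, Z))))))))))
  →27  S(S(S(S(S(S(S(add(add(S(add(SZ, mul(Z, SSSZ))), Z), add(Z, add(Z, Z))))))))))
  →28  S(S(S(S(S(S(S(add(S(add(add(SZ, mul(Z, SSSZ)), Z)), add(Z, add(Z, Z))))))))))
  →29  S(S(S(S(S(S(S(S(add(add(add(SZ, mul(Z, SSSZ)), Z), add(Z, add(Z, Z)))))))))))
  →30  S(S(S(S(S(S(S(S(add(add(S(add(Z, mul(Z, SSSZ))), Z), add(Z, add(Z, Z)))))))))))
  →31  S(S(S(S(S(S(S(S(add(S(add(add(Z, mul(Z, SSSZ)), Z)), add(Z, add(Z, Z)))))))))))
  →32  S(S(S(S(S(S(S(S(S(add(add(add(Z, mul(Z, SSSZ)), Z), add(Z, add(Z, Z))))))))))))
  →33  S(S(S(S(S(S(S(S(S(add(add(mul(Z, SSSZ), Z), add(Z, add(Z, Z))))))))))))
  →34  S(S(S(S(S(S(S(S(S(add(add(Z, Z), add(Z, add(Z, Z))))))))))))
  →35  S(S(S(S(S(S(S(S(S(add(Z, add(Z, add(Z, Z))))))))))))
  →36  S(S(S(S(S(S(S(S(S(add(Z, add(Z, Z)))))))))))
  →37  S(S(S(S(S(S(S(S(S(add(Z, Z))))))))))
  →38  S^9(Z)

Answer: SAME — A ⇓ S^9(Z), B ⇓ S^9(Z)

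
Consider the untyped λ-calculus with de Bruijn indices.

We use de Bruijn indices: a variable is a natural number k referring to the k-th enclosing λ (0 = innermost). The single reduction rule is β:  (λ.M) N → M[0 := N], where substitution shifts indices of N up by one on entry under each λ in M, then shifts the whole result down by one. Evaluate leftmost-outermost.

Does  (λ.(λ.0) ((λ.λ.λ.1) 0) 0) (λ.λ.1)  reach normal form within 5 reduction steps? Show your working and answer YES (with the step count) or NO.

  start: (λ.(λ.0) ((λ.λ.λ.1) 0) 0) (λ.λ.1)
  step 1: (λ.0) ((λ.λ.λ.1) (λ.λ.1)) (λ.λ.1)
  step 2: (λ.λ.λ.1) (λ.λ.1) (λ.λ.1)
  step 3: (λ.λ.1) (λ.λ.1)
  step 4: λ.λ.λ.1

Answer: YES — reaches normal form λ.λ.λ.1 in 4 ≤ 5 steps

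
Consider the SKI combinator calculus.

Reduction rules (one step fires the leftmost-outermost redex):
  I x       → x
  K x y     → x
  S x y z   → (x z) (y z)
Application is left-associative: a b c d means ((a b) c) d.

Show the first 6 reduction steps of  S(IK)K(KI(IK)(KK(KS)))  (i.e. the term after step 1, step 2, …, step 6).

  start: S(IK)K(KI(IK)(KK(KS)))
  [1] IK(KI(IK)(KK(KS)))(K(KI(IK)(KK(KS))))
  [2] K(KI(IK)(KK(KS)))(K(KI(IK)(KK(KS))))
  [3] KI(IK)(KK(KS))
  [4] I(KK(KS))
  [5] KK(KS)
  [6] K

Answer: after 6 steps: K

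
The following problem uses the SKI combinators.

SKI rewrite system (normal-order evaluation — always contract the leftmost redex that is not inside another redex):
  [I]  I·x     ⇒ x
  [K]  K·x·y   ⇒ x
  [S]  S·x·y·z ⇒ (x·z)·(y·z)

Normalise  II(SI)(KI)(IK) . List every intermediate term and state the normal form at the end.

Answer: normal form = KI  (in 6 steps)

Working:
  start: II(SI)(KI)(IK)
  →1  I(SI)(KI)(IK)
  →2  SI(KI)(IK)
  →3  I(IK)(KI(IK))
  →4  IK(KI(IK))
  →5  K(KI(IK))
  →6  KI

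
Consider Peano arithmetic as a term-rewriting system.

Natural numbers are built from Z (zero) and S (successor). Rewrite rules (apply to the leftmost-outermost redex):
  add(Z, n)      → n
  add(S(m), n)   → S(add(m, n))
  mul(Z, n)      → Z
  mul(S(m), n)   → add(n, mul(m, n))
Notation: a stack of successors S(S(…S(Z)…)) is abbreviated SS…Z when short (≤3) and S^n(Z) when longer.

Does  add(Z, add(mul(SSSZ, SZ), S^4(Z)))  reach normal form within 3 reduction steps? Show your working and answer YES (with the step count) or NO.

  start: add(Z, add(mul(SSSZ, SZ), S^4(Z)))
  [1] add(mul(SSSZ, SZ), S^4(Z))
  [2] add(add(SZ, mul(SSZ, SZ)), S^4(Z))
  [3] add(S(add(Z, mul(SSZ, SZ))), S^4(Z))

Answer: NO — after 3 steps the term is add(S(add(Z, mul(SSZ, SZ))), S^4(Z)), not yet normal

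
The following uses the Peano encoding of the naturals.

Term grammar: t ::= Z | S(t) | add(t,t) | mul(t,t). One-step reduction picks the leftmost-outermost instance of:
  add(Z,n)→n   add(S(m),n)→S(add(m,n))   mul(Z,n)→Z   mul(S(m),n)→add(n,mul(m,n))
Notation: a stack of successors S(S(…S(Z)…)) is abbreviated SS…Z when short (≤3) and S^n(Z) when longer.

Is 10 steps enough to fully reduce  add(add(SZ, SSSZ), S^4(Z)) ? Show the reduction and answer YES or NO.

Answer: YES — reaches normal form S^8(Z) in 7 ≤ 10 steps

Derivation:
  start: add(add(SZ, SSSZ), S^4(Z))
  step 1: add(S(add(Z, SSSZ)), S^4(Z))
  step 2: S(add(add(Z, SSSZ), S^4(Z)))
  step 3: S(add(SSSZ, S^4(Z)))
  step 4: S(S(add(SSZ, S^4(Z))))
  step 5: S(S(S(add(SZ, S^4(Z)))))
  step 6: S(S(S(S(add(Z, S^4(Z))))))
  step 7: S^8(Z)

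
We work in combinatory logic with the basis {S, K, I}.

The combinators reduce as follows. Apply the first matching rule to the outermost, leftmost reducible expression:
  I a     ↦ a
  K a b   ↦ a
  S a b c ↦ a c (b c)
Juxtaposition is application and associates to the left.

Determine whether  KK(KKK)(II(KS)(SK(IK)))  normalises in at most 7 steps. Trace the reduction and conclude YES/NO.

  start: KK(KKK)(II(KS)(SK(IK)))
  →1  K(II(KS)(SK(IK)))
  →2  K(I(KS)(SK(IK)))
  →3  K(KS(SK(IK)))
  →4  KS

Answer: YES — reaches normal form KS in 4 ≤ 7 steps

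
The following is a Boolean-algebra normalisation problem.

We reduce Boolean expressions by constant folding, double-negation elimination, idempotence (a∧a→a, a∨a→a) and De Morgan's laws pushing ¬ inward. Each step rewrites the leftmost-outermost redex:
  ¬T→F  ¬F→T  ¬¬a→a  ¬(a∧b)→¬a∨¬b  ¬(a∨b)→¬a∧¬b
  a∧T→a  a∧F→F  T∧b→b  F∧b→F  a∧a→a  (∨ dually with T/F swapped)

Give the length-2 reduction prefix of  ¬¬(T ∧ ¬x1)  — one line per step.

  start: ¬¬(T ∧ ¬x1)
  [1] T ∧ ¬x1
  [2] ¬x1

Answer: after 2 steps: ¬x1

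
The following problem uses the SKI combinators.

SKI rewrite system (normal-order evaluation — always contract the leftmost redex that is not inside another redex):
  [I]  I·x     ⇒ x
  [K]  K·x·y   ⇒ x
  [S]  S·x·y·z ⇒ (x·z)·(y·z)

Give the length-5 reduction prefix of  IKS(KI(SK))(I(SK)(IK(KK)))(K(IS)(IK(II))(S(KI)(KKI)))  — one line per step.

  start: IKS(KI(SK))(I(SK)(IK(KK)))(K(IS)(IK(II))(S(KI)(KKI)))
  step 1: KS(KI(SK))(I(SK)(IK(KK)))(K(IS)(IK(II))(S(KI)(KKI)))
  step 2: S(I(SK)(IK(KK)))(K(IS)(IK(II))(S(KI)(KKI)))
  step 3: S(SK(IK(KK)))(K(IS)(IK(II))(S(KI)(KKI)))
  step 4: S(SK(K(KK)))(K(IS)(IK(II))(S(KI)(KKI)))
  step 5: S(SK(K(KK)))(IS(S(KI)(KKI)))

Answer: after 5 steps: S(SK(K(KK)))(IS(S(KI)(KKI)))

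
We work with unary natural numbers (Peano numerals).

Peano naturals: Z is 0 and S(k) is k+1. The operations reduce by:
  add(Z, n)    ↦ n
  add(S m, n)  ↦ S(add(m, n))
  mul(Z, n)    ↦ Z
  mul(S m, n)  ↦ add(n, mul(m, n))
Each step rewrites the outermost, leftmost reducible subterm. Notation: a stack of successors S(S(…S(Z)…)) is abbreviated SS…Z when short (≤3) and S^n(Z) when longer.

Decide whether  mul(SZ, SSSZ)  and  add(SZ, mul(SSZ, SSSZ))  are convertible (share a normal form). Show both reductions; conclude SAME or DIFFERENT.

Answer: DIFFERENT — A ⇓ SSSZ, B ⇓ S^7(Z)

Working:
Term A:
  start: mul(SZ, SSSZ)
  [1] add(SSSZ, mul(Z, SSSZ))
  [2] S(add(SSZ, mul(Z, SSSZ)))
  [3] S(S(add(SZ, mul(Z, SSSZ))))
  [4] S(S(S(add(Z, mul(Z, SSSZ)))))
  [5] S(S(S(mul(Z, SSSZ))))
  [6] SSSZ

Term B:
  start: add(SZ, mul(SSZ, SSSZ))
  [1] S(add(Z, mul(SSZ, SSSZ)))
  [2] S(mul(SSZ, SSSZ))
  [3] S(add(SSSZ, mul(SZ, SSSZ)))
  [4] S(S(add(SSZ, mul(SZ, SSSZ))))
  [5] S(S(S(add(SZ, mul(SZ, SSSZ)))))
  [6] S(S(S(S(add(Z, mul(SZ, SSSZ))))))
  [7] S(S(S(S(mul(SZ, SSSZ)))))
  [8] S(S(S(S(add(SSSZ, mul(Z, SSSZ))))))
  [9] S(S(S(S(S(add(SSZ, mul(Z, SSSZ)))))))
  [10] S(S(S(S(S(S(add(SZ, mul(Z, SSSZ))))))))
  [11] S(S(S(S(S(S(S(add(Z, mul(Z, SSSZ)))))))))
  [12] S(S(S(S(S(S(S(mul(Z, SSSZ))))))))
  [13] S^7(Z)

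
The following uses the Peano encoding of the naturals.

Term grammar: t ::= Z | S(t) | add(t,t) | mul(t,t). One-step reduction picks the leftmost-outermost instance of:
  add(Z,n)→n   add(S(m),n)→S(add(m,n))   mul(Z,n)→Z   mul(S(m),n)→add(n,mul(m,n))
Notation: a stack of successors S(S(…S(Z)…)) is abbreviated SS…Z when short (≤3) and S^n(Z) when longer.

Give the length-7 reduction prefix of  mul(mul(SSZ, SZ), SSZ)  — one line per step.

Answer: after 7 steps: S(S(mul(mul(SZ, SZ), SSZ)))

Reduction:
  start: mul(mul(SSZ, SZ), SSZ)
  [1] mul(add(SZ, mul(SZ, SZ)), SSZ)
  [2] mul(S(add(Z, mul(SZ, SZ))), SSZ)
  [3] add(SSZ, mul(add(Z, mul(SZ, SZ)), SSZ))
  [4] S(add(SZ, mul(add(Z, mul(SZ, SZ)), SSZ)))
  [5] S(S(add(Z, mul(add(Z, mul(SZ, SZ)), SSZ))))
  [6] S(S(mul(add(Z, mul(SZ, SZ)), SSZ)))
  [7] S(S(mul(mul(SZ, SZ), SSZ)))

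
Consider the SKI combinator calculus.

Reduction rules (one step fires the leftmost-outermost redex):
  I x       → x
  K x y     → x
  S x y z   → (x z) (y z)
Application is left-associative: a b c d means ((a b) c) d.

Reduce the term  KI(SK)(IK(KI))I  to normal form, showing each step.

Answer: normal form = KI  (in 4 steps)

Derivation:
  start: KI(SK)(IK(KI))I
  →1  I(IK(KI))I
  →2  IK(KI)I
  →3  K(KI)I
  →4  KI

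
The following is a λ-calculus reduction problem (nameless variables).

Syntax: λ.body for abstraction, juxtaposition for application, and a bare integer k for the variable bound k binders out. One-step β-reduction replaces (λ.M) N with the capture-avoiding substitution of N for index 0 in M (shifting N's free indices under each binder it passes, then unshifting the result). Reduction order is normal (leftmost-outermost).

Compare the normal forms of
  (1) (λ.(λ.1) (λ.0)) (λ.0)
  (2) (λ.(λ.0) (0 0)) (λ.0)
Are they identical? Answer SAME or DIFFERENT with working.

Term A:
  start: (λ.(λ.1) (λ.0)) (λ.0)
  →1  (λ.λ.0) (λ.0)
  →2  λ.0

Term B:
  start: (λ.(λ.0) (0 0)) (λ.0)
  →1  (λ.0) ((λ.0) (λ.0))
  →2  (λ.0) (λ.0)
  →3  λ.0

Answer: SAME — A ⇓ λ.0, B ⇓ λ.0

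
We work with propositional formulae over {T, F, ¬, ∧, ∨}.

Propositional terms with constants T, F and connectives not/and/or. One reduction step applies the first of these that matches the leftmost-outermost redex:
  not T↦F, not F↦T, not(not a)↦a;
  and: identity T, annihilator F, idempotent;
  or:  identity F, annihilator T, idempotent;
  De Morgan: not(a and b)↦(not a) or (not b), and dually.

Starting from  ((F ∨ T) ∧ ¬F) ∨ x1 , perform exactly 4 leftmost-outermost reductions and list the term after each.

Answer: after 4 steps: T

Working:
  start: ((F ∨ T) ∧ ¬F) ∨ x1
  [1] (T ∧ ¬F) ∨ x1
  [2] ¬F ∨ x1
  [3] T ∨ x1
  [4] T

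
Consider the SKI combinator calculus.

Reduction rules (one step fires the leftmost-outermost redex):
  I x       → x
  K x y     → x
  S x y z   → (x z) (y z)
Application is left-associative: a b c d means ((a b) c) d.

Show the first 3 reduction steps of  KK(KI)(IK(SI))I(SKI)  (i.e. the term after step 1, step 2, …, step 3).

  start: KK(KI)(IK(SI))I(SKI)
  step 1: K(IK(SI))I(SKI)
  step 2: IK(SI)(SKI)
  step 3: K(SI)(SKI)

Answer: after 3 steps: K(SI)(SKI)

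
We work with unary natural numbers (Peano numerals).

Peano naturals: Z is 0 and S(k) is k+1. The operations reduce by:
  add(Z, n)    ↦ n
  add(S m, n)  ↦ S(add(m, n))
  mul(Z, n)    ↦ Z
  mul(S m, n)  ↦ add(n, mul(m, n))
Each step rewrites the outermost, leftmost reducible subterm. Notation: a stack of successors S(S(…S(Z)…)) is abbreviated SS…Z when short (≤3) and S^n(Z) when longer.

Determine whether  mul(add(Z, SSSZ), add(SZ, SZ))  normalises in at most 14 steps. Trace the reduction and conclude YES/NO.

Answer: NO — after 14 steps the term is S(S(S(S(add(add(SZ, SZ), mul(Z, add(SZ, SZ))))))), not yet normal

Working:
  start: mul(add(Z, SSSZ), add(SZ, SZ))
  [1] mul(SSSZ, add(SZ, SZ))
  [2] add(add(SZ, SZ), mul(SSZ, add(SZ, SZ)))
  [3] add(S(add(Z, SZ)), mul(SSZ, add(SZ, SZ)))
  [4] S(add(add(Z, SZ), mul(SSZ, add(SZ, SZ))))
  [5] S(add(SZ, mul(SSZ, add(SZ, SZ))))
  [6] S(S(add(Z, mul(SSZ, add(SZ, SZ)))))
  [7] S(S(mul(SSZ, add(SZ, SZ))))
  [8] S(S(add(add(SZ, SZ), mul(SZ, add(SZ, SZ)))))
  [9] S(S(add(S(add(Z, SZ)), mul(SZ, add(SZ, SZ)))))
  [10] S(S(S(add(add(Z, SZ), mul(SZ, add(SZ, SZ))))))
  [11] S(S(S(add(SZ, mul(SZ, add(SZ, SZ))))))
  [12] S(S(S(S(add(Z, mul(SZ, add(SZ, SZ)))))))
  [13] S(S(S(S(mul(SZ, add(SZ, SZ))))))
  [14] S(S(S(S(add(add(SZ, SZ), mul(Z, add(SZ, SZ)))))))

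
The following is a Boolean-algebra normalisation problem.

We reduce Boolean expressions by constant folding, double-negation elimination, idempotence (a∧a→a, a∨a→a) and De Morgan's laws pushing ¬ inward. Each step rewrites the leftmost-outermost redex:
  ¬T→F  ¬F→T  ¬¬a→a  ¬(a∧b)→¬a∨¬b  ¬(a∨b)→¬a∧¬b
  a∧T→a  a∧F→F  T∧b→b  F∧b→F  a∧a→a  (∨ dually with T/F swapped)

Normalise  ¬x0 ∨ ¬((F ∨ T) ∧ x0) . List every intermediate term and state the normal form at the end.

Answer: normal form = ¬x0  (in 7 steps)

Derivation:
  start: ¬x0 ∨ ¬((F ∨ T) ∧ x0)
  [1] ¬x0 ∨ (¬(F ∨ T) ∨ ¬x0)
  [2] ¬x0 ∨ ((¬F ∧ ¬T) ∨ ¬x0)
  [3] ¬x0 ∨ ((T ∧ ¬T) ∨ ¬x0)
  [4] ¬x0 ∨ (¬T ∨ ¬x0)
  [5] ¬x0 ∨ (F ∨ ¬x0)
  [6] ¬x0 ∨ ¬x0
  [7] ¬x0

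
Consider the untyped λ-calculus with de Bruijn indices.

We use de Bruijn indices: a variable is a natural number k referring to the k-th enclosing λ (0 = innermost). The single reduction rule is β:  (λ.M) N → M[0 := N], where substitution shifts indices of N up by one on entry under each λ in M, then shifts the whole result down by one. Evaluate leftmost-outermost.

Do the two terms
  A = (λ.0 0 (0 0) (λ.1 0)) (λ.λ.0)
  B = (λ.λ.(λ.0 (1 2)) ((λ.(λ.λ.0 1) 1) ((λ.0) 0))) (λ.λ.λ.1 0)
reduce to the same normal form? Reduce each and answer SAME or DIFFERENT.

Term A:
  start: (λ.0 0 (0 0) (λ.1 0)) (λ.λ.0)
  step 1: (λ.λ.0) (λ.λ.0) ((λ.λ.0) (λ.λ.0)) (λ.(λ.λ.0) 0)
  step 2: (λ.0) ((λ.λ.0) (λ.λ.0)) (λ.(λ.λ.0) 0)
  step 3: (λ.λ.0) (λ.λ.0) (λ.(λ.λ.0) 0)
  step 4: (λ.0) (λ.(λ.λ.0) 0)
  step 5: λ.(λ.λ.0) 0
  step 6: λ.λ.0

Term B:
  start: (λ.λ.(λ.0 (1 2)) ((λ.(λ.λ.0 1) 1) ((λ.0) 0))) (λ.λ.λ.1 0)
  step 1: λ.(λ.0 (1 (λ.λ.λ.1 0))) ((λ.(λ.λ.0 1) 1) ((λ.0) 0))
  step 2: λ.(λ.(λ.λ.0 1) 1) ((λ.0) 0) (0 (λ.λ.λ.1 0))
  step 3: λ.(λ.λ.0 1) 0 (0 (λ.λ.λ.1 0))
  step 4: λ.(λ.0 1) (0 (λ.λ.λ.1 0))
  step 5: λ.0 (λ.λ.λ.1 0) 0

Answer: DIFFERENT — A ⇓ λ.λ.0, B ⇓ λ.0 (λ.λ.λ.1 0) 0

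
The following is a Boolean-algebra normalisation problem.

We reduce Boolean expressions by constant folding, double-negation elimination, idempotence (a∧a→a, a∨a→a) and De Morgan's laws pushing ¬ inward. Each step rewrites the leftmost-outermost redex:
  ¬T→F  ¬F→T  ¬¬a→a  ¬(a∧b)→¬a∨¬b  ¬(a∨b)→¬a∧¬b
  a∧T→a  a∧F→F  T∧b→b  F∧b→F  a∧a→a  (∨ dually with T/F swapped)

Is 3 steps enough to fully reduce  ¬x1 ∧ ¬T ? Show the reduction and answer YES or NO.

Answer: YES — reaches normal form F in 2 ≤ 3 steps

Reduction:
  start: ¬x1 ∧ ¬T
  step 1: ¬x1 ∧ F
  step 2: F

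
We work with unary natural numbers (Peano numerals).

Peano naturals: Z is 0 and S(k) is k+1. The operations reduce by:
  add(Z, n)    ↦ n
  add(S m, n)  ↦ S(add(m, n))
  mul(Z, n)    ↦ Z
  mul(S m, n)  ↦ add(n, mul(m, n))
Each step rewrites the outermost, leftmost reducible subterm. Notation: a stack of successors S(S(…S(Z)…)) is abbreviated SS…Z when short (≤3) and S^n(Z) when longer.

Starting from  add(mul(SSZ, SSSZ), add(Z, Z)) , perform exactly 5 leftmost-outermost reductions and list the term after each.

Answer: after 5 steps: S(S(add(add(SZ, mul(SZ, SSSZ)), add(Z, Z))))

Working:
  start: add(mul(SSZ, SSSZ), add(Z, Z))
  [1] add(add(SSSZ, mul(SZ, SSSZ)), add(Z, Z))
  [2] add(S(add(SSZ, mul(SZ, SSSZ))), add(Z, Z))
  [3] S(add(add(SSZ, mul(SZ, SSSZ)), add(Z, Z)))
  [4] S(add(S(add(SZ, mul(SZ, SSSZ))), add(Z, Z)))
  [5] S(S(add(add(SZ, mul(SZ, SSSZ)), add(Z, Z))))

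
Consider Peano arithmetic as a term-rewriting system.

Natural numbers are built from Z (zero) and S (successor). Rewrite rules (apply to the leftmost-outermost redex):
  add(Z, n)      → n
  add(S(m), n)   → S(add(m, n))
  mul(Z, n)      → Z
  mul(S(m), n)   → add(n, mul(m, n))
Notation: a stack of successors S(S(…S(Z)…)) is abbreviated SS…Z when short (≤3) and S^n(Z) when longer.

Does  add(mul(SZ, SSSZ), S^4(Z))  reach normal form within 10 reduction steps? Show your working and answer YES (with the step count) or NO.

  start: add(mul(SZ, SSSZ), S^4(Z))
  step 1: add(add(SSSZ, mul(Z, SSSZ)), S^4(Z))
  step 2: add(S(add(SSZ, mul(Z, SSSZ))), S^4(Z))
  step 3: S(add(add(SSZ, mul(Z, SSSZ)), S^4(Z)))
  step 4: S(add(S(add(SZ, mul(Z, SSSZ))), S^4(Z)))
  step 5: S(S(add(add(SZ, mul(Z, SSSZ)), S^4(Z))))
  step 6: S(S(add(S(add(Z, mul(Z, SSSZ))), S^4(Z))))
  step 7: S(S(S(add(add(Z, mul(Z, SSSZ)), S^4(Z)))))
  step 8: S(S(S(add(mul(Z, SSSZ), S^4(Z)))))
  step 9: S(S(S(add(Z, S^4(Z)))))
  step 10: S^7(Z)

Answer: YES — reaches normal form S^7(Z) in 10 ≤ 10 steps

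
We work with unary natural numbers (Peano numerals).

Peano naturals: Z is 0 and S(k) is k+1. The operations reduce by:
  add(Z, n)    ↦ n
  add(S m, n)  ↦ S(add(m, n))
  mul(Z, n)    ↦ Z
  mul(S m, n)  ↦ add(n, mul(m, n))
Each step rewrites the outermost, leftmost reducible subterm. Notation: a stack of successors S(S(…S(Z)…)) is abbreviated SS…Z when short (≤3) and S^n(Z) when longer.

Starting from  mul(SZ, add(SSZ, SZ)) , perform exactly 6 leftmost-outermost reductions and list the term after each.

Answer: after 6 steps: S(S(add(SZ, mul(Z, add(SSZ, SZ)))))

Derivation:
  start: mul(SZ, add(SSZ, SZ))
  step 1: add(add(SSZ, SZ), mul(Z, add(SSZ, SZ)))
  step 2: add(S(add(SZ, SZ)), mul(Z, add(SSZ, SZ)))
  step 3: S(add(add(SZ, SZ), mul(Z, add(SSZ, SZ))))
  step 4: S(add(S(add(Z, SZ)), mul(Z, add(SSZ, SZ))))
  step 5: S(S(add(add(Z, SZ), mul(Z, add(SSZ, SZ)))))
  step 6: S(S(add(SZ, mul(Z, add(SSZ, SZ)))))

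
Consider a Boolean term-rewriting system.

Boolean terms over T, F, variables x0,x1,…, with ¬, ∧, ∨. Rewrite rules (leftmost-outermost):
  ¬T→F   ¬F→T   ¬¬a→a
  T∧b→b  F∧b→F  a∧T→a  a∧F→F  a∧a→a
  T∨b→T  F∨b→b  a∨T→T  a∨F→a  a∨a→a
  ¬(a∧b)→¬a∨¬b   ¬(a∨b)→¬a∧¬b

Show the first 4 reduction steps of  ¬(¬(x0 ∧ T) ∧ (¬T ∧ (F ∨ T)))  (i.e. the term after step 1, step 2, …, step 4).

  start: ¬(¬(x0 ∧ T) ∧ (¬T ∧ (F ∨ T)))
  [1] ¬¬(x0 ∧ T) ∨ ¬(¬T ∧ (F ∨ T))
  [2] (x0 ∧ T) ∨ ¬(¬T ∧ (F ∨ T))
  [3] x0 ∨ ¬(¬T ∧ (F ∨ T))
  [4] x0 ∨ (¬¬T ∨ ¬(F ∨ T))

Answer: after 4 steps: x0 ∨ (¬¬T ∨ ¬(F ∨ T))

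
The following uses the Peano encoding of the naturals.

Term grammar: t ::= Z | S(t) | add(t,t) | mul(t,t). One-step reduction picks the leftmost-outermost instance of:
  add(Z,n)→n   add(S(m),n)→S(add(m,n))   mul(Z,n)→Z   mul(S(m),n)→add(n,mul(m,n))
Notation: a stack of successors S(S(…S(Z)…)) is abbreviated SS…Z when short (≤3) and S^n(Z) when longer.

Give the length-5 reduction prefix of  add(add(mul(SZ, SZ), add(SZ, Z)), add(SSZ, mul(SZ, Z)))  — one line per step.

  start: add(add(mul(SZ, SZ), add(SZ, Z)), add(SSZ, mul(SZ, Z)))
  →1  add(add(add(SZ, mul(Z, SZ)), add(SZ, Z)), add(SSZ, mul(SZ, Z)))
  →2  add(add(S(add(Z, mul(Z, SZ))), add(SZ, Z)), add(SSZ, mul(SZ, Z)))
  →3  add(S(add(add(Z, mul(Z, SZ)), add(SZ, Z))), add(SSZ, mul(SZ, Z)))
  →4  S(add(add(add(Z, mul(Z, SZ)), add(SZ, Z)), add(SSZ, mul(SZ, Z))))
  →5  S(add(add(mul(Z, SZ), add(SZ, Z)), add(SSZ, mul(SZ, Z))))

Answer: after 5 steps: S(add(add(mul(Z, SZ), add(SZ, Z)), add(SSZ, mul(SZ, Z))))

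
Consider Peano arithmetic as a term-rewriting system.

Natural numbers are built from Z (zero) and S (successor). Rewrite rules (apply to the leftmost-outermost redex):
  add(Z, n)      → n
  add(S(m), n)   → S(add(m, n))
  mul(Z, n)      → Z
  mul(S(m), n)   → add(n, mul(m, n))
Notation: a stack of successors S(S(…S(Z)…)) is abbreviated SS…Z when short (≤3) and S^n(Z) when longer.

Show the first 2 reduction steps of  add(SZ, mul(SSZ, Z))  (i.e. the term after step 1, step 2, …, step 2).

  start: add(SZ, mul(SSZ, Z))
  [1] S(add(Z, mul(SSZ, Z)))
  [2] S(mul(SSZ, Z))

Answer: after 2 steps: S(mul(SSZ, Z))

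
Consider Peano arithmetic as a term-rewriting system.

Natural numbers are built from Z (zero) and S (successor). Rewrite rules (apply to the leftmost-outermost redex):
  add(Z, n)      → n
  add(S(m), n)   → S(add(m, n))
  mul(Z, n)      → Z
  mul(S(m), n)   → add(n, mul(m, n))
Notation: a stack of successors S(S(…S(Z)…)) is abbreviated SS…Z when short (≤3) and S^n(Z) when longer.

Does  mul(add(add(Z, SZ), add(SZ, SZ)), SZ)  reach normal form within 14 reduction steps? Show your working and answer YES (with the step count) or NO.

Answer: NO — after 14 steps the term is S(S(S(mul(Z, SZ)))), not yet normal

Working:
  start: mul(add(add(Z, SZ), add(SZ, SZ)), SZ)
  →1  mul(add(SZ, add(SZ, SZ)), SZ)
  →2  mul(S(add(Z, add(SZ, SZ))), SZ)
  →3  add(SZ, mul(add(Z, add(SZ, SZ)), SZ))
  →4  S(add(Z, mul(add(Z, add(SZ, SZ)), SZ)))
  →5  S(mul(add(Z, add(SZ, SZ)), SZ))
  →6  S(mul(add(SZ, SZ), SZ))
  →7  S(mul(S(add(Z, SZ)), SZ))
  →8  S(add(SZ, mul(add(Z, SZ), SZ)))
  →9  S(S(add(Z, mul(add(Z, SZ), SZ))))
  →10  S(S(mul(add(Z, SZ), SZ)))
  →11  S(S(mul(SZ, SZ)))
  →12  S(S(add(SZ, mul(Z, SZ))))
  →13  S(S(S(add(Z, mul(Z, SZ)))))
  →14  S(S(S(mul(Z, SZ))))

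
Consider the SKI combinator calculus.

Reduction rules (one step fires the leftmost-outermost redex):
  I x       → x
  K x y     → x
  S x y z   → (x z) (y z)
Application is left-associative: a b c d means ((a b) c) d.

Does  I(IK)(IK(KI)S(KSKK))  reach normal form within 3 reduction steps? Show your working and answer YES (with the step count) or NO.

  start: I(IK)(IK(KI)S(KSKK))
  step 1: IK(IK(KI)S(KSKK))
  step 2: K(IK(KI)S(KSKK))
  step 3: K(K(KI)S(KSKK))

Answer: NO — after 3 steps the term is K(K(KI)S(KSKK)), not yet normal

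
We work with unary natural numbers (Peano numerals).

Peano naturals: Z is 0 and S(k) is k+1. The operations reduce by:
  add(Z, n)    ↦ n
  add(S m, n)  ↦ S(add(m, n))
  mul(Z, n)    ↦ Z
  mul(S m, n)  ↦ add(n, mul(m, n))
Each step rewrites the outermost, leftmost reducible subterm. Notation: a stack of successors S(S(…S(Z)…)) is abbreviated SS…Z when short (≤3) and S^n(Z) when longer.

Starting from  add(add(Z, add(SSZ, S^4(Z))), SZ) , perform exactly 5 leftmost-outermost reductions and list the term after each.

  start: add(add(Z, add(SSZ, S^4(Z))), SZ)
  [1] add(add(SSZ, S^4(Z)), SZ)
  [2] add(S(add(SZ, S^4(Z))), SZ)
  [3] S(add(add(SZ, S^4(Z)), SZ))
  [4] S(add(S(add(Z, S^4(Z))), SZ))
  [5] S(S(add(add(Z, S^4(Z)), SZ)))

Answer: after 5 steps: S(S(add(add(Z, S^4(Z)), SZ)))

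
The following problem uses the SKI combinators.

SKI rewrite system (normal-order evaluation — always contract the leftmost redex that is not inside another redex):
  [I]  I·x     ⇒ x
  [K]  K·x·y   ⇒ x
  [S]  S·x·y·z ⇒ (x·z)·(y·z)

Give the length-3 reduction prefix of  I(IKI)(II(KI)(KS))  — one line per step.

  start: I(IKI)(II(KI)(KS))
  →1  IKI(II(KI)(KS))
  →2  KI(II(KI)(KS))
  →3  I

Answer: after 3 steps: I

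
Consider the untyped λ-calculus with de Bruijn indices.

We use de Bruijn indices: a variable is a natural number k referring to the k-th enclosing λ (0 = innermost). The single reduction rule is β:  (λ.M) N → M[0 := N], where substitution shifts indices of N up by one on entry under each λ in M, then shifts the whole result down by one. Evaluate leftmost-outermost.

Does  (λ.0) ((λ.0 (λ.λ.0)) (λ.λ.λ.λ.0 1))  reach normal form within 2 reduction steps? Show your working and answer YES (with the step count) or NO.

Answer: NO — after 2 steps the term is (λ.λ.λ.λ.0 1) (λ.λ.0), not yet normal

Working:
  start: (λ.0) ((λ.0 (λ.λ.0)) (λ.λ.λ.λ.0 1))
  step 1: (λ.0 (λ.λ.0)) (λ.λ.λ.λ.0 1)
  step 2: (λ.λ.λ.λ.0 1) (λ.λ.0)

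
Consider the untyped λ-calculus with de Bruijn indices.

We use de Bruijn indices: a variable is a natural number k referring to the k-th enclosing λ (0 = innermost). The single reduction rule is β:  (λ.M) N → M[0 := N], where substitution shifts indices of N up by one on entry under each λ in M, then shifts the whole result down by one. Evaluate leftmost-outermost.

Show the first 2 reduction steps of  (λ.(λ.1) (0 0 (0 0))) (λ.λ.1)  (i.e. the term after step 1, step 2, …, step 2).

Answer: after 2 steps: λ.λ.1

Working:
  start: (λ.(λ.1) (0 0 (0 0))) (λ.λ.1)
  step 1: (λ.λ.λ.1) ((λ.λ.1) (λ.λ.1) ((λ.λ.1) (λ.λ.1)))
  step 2: λ.λ.1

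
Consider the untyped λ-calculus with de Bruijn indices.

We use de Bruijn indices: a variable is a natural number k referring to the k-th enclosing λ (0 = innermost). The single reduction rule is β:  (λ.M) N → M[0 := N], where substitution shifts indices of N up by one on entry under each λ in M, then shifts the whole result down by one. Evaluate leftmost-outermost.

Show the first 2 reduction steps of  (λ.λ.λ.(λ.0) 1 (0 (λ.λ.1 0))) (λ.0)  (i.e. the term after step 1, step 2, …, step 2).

  start: (λ.λ.λ.(λ.0) 1 (0 (λ.λ.1 0))) (λ.0)
  →1  λ.λ.(λ.0) 1 (0 (λ.λ.1 0))
  →2  λ.λ.1 (0 (λ.λ.1 0))

Answer: after 2 steps: λ.λ.1 (0 (λ.λ.1 0))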